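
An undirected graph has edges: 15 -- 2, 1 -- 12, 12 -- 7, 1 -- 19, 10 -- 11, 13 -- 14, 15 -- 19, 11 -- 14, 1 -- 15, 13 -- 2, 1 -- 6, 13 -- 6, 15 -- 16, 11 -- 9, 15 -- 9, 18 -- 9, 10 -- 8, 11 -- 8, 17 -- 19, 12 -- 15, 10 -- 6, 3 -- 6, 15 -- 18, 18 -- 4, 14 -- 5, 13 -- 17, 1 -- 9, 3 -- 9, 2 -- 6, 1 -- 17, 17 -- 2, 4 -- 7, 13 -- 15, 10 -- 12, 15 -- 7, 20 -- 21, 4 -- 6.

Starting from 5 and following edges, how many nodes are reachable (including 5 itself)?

BFS from 5 visits: 5, 14, 11, 13, 8, 9, 10, 2, 6, 15, 17, 1, 3, 18, 12, 4, 7, 16, 19
Reachable nodes: 19 of 21 total.

19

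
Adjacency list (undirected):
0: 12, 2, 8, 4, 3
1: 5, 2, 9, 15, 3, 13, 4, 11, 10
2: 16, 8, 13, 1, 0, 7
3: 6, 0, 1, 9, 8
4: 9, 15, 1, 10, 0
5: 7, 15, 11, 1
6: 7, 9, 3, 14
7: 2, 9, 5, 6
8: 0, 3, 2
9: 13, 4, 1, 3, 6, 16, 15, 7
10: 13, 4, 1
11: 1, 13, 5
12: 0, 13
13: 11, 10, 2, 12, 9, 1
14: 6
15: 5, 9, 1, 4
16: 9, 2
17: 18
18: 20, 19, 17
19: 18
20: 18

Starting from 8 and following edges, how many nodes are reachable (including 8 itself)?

17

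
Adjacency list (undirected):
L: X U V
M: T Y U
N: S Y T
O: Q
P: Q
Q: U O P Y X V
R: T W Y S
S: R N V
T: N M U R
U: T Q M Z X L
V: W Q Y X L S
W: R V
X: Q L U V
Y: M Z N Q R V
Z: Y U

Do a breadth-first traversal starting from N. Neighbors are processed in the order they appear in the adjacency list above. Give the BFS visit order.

N, S, Y, T, R, V, M, Z, Q, U, W, X, L, O, P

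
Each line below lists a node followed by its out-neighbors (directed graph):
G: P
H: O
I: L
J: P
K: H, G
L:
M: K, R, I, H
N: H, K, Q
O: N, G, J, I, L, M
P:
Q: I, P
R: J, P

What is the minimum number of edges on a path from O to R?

Level 0: O
Level 1: G, I, J, L, M, N
Level 2: H, K, P, Q, R
R first appears at level 2.

2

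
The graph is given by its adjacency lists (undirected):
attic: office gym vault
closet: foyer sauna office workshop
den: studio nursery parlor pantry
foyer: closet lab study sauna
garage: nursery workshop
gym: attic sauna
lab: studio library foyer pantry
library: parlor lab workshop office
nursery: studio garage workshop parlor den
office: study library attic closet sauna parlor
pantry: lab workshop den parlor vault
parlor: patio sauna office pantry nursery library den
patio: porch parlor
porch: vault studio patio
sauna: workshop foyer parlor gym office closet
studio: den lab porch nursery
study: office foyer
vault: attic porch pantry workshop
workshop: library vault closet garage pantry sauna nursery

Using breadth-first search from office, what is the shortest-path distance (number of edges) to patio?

2

Level 0: office
Level 1: attic, closet, library, parlor, sauna, study
Level 2: den, foyer, gym, lab, nursery, pantry, patio, vault, workshop
Level 3: garage, porch, studio
patio first appears at level 2.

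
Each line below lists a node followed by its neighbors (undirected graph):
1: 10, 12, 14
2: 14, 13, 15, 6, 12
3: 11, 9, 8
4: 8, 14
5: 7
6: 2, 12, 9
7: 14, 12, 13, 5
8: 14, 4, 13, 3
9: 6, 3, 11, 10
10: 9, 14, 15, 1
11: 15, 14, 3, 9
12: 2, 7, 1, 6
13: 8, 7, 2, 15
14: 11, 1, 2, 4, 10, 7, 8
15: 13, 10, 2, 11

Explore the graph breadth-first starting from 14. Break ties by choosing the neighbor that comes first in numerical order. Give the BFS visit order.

14, 1, 2, 4, 7, 8, 10, 11, 12, 6, 13, 15, 5, 3, 9

Visit 14; enqueue 1, 2, 4, 7, 8, 10, 11 → queue [1, 2, 4, 7, 8, 10, 11]
Visit 1; enqueue 12 → queue [2, 4, 7, 8, 10, 11, 12]
Visit 2; enqueue 6, 13, 15 → queue [4, 7, 8, 10, 11, 12, 6, 13, 15]
Visit 4 → queue [7, 8, 10, 11, 12, 6, 13, 15]
Visit 7; enqueue 5 → queue [8, 10, 11, 12, 6, 13, 15, 5]
Visit 8; enqueue 3 → queue [10, 11, 12, 6, 13, 15, 5, 3]
Visit 10; enqueue 9 → queue [11, 12, 6, 13, 15, 5, 3, 9]
Visit 11 → queue [12, 6, 13, 15, 5, 3, 9]
Visit 12 → queue [6, 13, 15, 5, 3, 9]
Visit 6 → queue [13, 15, 5, 3, 9]
Visit 13 → queue [15, 5, 3, 9]
Visit 15 → queue [5, 3, 9]
Visit 5 → queue [3, 9]
Visit 3 → queue [9]
Visit 9 → queue []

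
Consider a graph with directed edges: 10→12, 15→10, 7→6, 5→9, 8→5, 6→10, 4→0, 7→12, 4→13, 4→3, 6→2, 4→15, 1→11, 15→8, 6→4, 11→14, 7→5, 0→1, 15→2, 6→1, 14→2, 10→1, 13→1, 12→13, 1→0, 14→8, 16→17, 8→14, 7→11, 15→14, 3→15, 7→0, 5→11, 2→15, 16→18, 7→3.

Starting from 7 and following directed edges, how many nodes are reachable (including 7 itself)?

BFS from 7 visits: 7, 0, 3, 5, 6, 11, 12, 1, 15, 9, 2, 4, 10, 14, 13, 8
Reachable nodes: 16 of 19 total.

16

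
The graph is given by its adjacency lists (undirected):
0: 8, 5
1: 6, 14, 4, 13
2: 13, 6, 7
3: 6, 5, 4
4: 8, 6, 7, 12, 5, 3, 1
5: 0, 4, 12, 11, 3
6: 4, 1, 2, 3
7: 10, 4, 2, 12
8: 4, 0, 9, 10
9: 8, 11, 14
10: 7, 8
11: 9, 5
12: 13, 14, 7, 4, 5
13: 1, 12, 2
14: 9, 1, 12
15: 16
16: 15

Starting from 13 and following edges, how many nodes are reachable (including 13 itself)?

BFS from 13 visits: 13, 12, 2, 1, 14, 7, 5, 4, 6, 9, 10, 11, 3, 0, 8
Reachable nodes: 15 of 17 total.

15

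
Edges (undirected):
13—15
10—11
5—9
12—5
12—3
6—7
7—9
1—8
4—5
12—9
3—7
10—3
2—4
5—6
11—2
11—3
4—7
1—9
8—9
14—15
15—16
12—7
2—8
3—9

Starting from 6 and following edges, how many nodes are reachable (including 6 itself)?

BFS from 6 visits: 6, 7, 5, 12, 9, 4, 3, 8, 1, 2, 11, 10
Reachable nodes: 12 of 16 total.

12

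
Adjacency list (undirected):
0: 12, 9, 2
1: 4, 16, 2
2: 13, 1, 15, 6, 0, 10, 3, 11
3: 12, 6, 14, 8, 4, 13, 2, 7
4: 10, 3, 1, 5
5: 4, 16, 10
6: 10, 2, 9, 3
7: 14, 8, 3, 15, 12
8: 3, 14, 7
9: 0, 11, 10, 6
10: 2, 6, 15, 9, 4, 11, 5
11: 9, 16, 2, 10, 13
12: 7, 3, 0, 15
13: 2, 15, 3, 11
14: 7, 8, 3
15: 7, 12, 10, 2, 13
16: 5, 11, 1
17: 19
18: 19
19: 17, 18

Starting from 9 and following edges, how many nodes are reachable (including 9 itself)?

17

BFS from 9 visits: 9, 0, 11, 10, 6, 12, 2, 16, 13, 15, 4, 5, 3, 7, 1, 14, 8
Reachable nodes: 17 of 20 total.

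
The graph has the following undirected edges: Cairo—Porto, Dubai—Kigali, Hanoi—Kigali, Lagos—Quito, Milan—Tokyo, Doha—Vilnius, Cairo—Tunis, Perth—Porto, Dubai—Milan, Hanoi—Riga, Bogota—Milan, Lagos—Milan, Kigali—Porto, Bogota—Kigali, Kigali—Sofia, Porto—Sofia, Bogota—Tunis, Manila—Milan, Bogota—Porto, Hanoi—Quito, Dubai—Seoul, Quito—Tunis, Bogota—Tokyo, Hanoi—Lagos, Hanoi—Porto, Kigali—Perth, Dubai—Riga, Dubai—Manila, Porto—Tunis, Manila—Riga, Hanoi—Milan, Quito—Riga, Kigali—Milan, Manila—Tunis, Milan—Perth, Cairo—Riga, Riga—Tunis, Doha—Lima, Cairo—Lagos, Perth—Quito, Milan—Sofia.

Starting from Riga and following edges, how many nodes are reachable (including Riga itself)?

16

BFS from Riga visits: Riga, Cairo, Dubai, Hanoi, Manila, Quito, Tunis, Lagos, Porto, Kigali, Milan, Seoul, Perth, Bogota, Sofia, Tokyo
Reachable nodes: 16 of 19 total.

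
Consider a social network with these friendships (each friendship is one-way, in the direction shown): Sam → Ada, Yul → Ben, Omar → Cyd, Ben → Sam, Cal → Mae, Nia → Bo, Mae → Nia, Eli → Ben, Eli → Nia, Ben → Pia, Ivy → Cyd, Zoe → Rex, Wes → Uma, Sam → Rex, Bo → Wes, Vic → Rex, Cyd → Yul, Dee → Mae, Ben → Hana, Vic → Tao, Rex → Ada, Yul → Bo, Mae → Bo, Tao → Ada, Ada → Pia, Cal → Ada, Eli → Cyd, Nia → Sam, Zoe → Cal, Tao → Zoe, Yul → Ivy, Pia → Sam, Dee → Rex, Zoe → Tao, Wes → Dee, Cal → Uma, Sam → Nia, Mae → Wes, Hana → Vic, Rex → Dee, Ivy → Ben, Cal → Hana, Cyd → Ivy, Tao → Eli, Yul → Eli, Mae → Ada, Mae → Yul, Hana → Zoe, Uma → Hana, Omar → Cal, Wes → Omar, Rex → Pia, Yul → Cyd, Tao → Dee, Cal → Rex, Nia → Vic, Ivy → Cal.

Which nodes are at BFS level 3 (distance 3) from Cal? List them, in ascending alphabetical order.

Ben, Cyd, Eli, Ivy, Omar, Sam, Tao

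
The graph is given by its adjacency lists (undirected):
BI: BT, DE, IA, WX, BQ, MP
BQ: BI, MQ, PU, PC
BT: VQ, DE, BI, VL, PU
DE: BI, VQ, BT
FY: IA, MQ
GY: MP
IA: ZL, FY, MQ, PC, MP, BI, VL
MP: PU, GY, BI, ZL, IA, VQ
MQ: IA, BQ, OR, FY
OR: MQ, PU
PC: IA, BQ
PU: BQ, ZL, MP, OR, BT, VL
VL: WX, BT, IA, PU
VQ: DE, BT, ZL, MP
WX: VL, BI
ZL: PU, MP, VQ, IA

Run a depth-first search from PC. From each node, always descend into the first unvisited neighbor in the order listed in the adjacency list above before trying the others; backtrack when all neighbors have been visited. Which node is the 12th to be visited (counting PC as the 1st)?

VL

Visit PC
PC → IA
IA → ZL
ZL → PU
PU → BQ
BQ → BI
BI → BT
BT → VQ
VQ → DE
VQ → MP
MP → GY
BT → VL
VL → WX
BQ → MQ
MQ → OR
MQ → FY

Visit order: PC, IA, ZL, PU, BQ, BI, BT, VQ, DE, MP, GY, VL, WX, MQ, OR, FY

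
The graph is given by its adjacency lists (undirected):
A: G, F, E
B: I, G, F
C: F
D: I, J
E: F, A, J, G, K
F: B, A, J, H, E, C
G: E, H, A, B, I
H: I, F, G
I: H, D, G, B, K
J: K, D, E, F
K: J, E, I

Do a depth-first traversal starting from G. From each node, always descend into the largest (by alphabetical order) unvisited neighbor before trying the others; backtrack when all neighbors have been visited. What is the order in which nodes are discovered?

G, I, K, J, F, H, E, A, C, B, D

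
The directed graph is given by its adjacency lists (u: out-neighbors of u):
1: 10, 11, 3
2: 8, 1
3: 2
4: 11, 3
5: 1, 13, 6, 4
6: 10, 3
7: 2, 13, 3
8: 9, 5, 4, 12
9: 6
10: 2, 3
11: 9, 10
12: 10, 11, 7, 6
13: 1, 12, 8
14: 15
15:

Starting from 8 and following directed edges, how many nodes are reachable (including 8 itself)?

BFS from 8 visits: 8, 12, 9, 5, 4, 11, 10, 7, 6, 13, 1, 3, 2
Reachable nodes: 13 of 15 total.

13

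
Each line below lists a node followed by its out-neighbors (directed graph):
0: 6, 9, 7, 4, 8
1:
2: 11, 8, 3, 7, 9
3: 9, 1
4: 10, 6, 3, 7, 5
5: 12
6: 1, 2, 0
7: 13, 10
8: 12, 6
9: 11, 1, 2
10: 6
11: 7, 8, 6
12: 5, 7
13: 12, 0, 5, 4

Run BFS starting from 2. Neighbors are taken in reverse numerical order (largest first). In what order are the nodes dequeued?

2 11 9 8 7 3 6 1 12 13 10 0 5 4

Visit 2; enqueue 11, 9, 8, 7, 3 → queue [11, 9, 8, 7, 3]
Visit 11; enqueue 6 → queue [9, 8, 7, 3, 6]
Visit 9; enqueue 1 → queue [8, 7, 3, 6, 1]
Visit 8; enqueue 12 → queue [7, 3, 6, 1, 12]
Visit 7; enqueue 13, 10 → queue [3, 6, 1, 12, 13, 10]
Visit 3 → queue [6, 1, 12, 13, 10]
Visit 6; enqueue 0 → queue [1, 12, 13, 10, 0]
Visit 1 → queue [12, 13, 10, 0]
Visit 12; enqueue 5 → queue [13, 10, 0, 5]
Visit 13; enqueue 4 → queue [10, 0, 5, 4]
Visit 10 → queue [0, 5, 4]
Visit 0 → queue [5, 4]
Visit 5 → queue [4]
Visit 4 → queue []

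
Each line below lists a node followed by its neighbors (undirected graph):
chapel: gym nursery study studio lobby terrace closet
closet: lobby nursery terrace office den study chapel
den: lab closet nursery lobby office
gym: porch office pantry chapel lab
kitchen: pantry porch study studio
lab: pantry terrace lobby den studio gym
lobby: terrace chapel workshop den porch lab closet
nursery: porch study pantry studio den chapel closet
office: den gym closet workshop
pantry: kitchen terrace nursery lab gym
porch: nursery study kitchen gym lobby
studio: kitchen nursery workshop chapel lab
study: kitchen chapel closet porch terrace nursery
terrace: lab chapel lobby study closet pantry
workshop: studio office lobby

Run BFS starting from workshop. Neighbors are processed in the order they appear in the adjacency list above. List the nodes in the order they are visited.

Visit workshop; enqueue studio, office, lobby → queue [studio, office, lobby]
Visit studio; enqueue kitchen, nursery, chapel, lab → queue [office, lobby, kitchen, nursery, chapel, lab]
Visit office; enqueue den, gym, closet → queue [lobby, kitchen, nursery, chapel, lab, den, gym, closet]
Visit lobby; enqueue terrace, porch → queue [kitchen, nursery, chapel, lab, den, gym, closet, terrace, porch]
Visit kitchen; enqueue pantry, study → queue [nursery, chapel, lab, den, gym, closet, terrace, porch, pantry, study]
Visit nursery → queue [chapel, lab, den, gym, closet, terrace, porch, pantry, study]
Visit chapel → queue [lab, den, gym, closet, terrace, porch, pantry, study]
Visit lab → queue [den, gym, closet, terrace, porch, pantry, study]
Visit den → queue [gym, closet, terrace, porch, pantry, study]
Visit gym → queue [closet, terrace, porch, pantry, study]
Visit closet → queue [terrace, porch, pantry, study]
Visit terrace → queue [porch, pantry, study]
Visit porch → queue [pantry, study]
Visit pantry → queue [study]
Visit study → queue []

workshop, studio, office, lobby, kitchen, nursery, chapel, lab, den, gym, closet, terrace, porch, pantry, study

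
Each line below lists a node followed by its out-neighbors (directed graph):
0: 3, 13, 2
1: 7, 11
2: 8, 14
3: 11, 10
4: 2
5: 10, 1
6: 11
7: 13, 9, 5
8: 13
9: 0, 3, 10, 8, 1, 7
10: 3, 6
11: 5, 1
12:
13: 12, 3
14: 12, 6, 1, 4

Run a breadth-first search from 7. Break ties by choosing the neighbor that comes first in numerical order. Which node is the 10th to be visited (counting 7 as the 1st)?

Visit 7; enqueue 5, 9, 13 → queue [5, 9, 13]
Visit 5; enqueue 1, 10 → queue [9, 13, 1, 10]
Visit 9; enqueue 0, 3, 8 → queue [13, 1, 10, 0, 3, 8]
Visit 13; enqueue 12 → queue [1, 10, 0, 3, 8, 12]
Visit 1; enqueue 11 → queue [10, 0, 3, 8, 12, 11]
Visit 10; enqueue 6 → queue [0, 3, 8, 12, 11, 6]
Visit 0; enqueue 2 → queue [3, 8, 12, 11, 6, 2]
Visit 3 → queue [8, 12, 11, 6, 2]
Visit 8 → queue [12, 11, 6, 2]
Visit 12 → queue [11, 6, 2]
Visit 11 → queue [6, 2]
Visit 6 → queue [2]
Visit 2; enqueue 14 → queue [14]
Visit 14; enqueue 4 → queue [4]
Visit 4 → queue []

Visit order: 7, 5, 9, 13, 1, 10, 0, 3, 8, 12, 11, 6, 2, 14, 4

12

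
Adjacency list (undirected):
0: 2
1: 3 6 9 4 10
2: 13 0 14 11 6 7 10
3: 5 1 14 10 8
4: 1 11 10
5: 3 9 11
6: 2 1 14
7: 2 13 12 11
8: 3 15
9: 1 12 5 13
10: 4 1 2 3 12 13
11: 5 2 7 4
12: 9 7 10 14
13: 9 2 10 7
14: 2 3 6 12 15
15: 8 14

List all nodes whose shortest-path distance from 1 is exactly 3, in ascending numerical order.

0, 7, 15

Level 0: 1
Level 1: 3, 4, 6, 9, 10
Level 2: 2, 5, 8, 11, 12, 13, 14
Level 3: 0, 7, 15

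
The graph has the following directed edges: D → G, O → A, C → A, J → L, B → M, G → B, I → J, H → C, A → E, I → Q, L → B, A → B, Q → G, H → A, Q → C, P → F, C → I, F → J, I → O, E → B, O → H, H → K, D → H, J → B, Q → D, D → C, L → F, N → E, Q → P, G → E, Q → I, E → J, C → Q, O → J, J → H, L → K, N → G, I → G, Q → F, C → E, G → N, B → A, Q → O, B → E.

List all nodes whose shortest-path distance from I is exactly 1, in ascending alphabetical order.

G, J, O, Q

Level 0: I
Level 1: G, J, O, Q
Level 2: A, B, C, D, E, F, H, L, N, P
Level 3: K, M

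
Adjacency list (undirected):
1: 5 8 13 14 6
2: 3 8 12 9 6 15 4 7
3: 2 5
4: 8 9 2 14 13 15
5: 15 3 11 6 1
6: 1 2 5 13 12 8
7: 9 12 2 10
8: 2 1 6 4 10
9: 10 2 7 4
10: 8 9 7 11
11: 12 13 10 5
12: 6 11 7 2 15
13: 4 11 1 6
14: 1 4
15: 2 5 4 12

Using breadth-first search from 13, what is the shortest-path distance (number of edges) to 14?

Level 0: 13
Level 1: 1, 4, 6, 11
Level 2: 2, 5, 8, 9, 10, 12, 14, 15
Level 3: 3, 7
14 first appears at level 2.

2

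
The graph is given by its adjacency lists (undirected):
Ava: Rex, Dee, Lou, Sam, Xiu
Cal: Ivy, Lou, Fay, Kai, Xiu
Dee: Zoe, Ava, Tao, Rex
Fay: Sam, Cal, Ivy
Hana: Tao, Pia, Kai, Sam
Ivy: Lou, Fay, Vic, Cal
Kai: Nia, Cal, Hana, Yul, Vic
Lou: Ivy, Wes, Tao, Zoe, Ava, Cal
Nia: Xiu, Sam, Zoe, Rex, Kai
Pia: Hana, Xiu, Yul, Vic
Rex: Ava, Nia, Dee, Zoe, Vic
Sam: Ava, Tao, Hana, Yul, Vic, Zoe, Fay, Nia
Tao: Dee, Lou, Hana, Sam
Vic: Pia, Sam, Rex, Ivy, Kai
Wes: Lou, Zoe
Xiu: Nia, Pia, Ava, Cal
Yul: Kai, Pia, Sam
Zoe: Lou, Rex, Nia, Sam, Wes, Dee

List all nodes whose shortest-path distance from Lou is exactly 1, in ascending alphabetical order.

Ava, Cal, Ivy, Tao, Wes, Zoe

Level 0: Lou
Level 1: Ava, Cal, Ivy, Tao, Wes, Zoe
Level 2: Dee, Fay, Hana, Kai, Nia, Rex, Sam, Vic, Xiu
Level 3: Pia, Yul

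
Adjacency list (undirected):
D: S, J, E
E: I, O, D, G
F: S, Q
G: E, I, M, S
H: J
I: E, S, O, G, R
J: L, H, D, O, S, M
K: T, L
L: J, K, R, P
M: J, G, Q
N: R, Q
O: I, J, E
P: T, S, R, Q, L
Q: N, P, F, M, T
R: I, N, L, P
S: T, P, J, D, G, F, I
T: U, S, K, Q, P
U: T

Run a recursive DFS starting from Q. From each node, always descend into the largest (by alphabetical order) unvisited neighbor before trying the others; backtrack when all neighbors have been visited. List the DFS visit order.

Q, T, U, S, P, R, N, L, K, J, O, I, G, M, E, D, H, F

Visit Q
Q → T
T → U
T → S
S → P
P → R
R → N
R → L
L → K
L → J
J → O
O → I
I → G
G → M
G → E
E → D
J → H
S → F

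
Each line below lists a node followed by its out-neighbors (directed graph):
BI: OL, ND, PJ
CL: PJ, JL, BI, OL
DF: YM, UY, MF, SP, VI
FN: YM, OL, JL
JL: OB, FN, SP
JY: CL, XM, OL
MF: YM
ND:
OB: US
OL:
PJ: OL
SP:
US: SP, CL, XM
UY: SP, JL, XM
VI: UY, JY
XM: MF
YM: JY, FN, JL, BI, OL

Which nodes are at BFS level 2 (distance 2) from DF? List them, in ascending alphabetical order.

BI, FN, JL, JY, OL, XM

Level 0: DF
Level 1: MF, SP, UY, VI, YM
Level 2: BI, FN, JL, JY, OL, XM
Level 3: CL, ND, OB, PJ
Level 4: US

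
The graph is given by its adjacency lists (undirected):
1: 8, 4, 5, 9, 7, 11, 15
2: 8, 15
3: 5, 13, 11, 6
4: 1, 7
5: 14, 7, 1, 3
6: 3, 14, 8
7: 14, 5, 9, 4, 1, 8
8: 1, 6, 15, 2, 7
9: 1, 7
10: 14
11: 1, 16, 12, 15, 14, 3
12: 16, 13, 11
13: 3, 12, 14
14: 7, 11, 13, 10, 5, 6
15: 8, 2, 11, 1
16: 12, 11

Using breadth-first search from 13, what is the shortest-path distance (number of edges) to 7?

Level 0: 13
Level 1: 3, 12, 14
Level 2: 5, 6, 7, 10, 11, 16
Level 3: 1, 4, 8, 9, 15
Level 4: 2
7 first appears at level 2.

2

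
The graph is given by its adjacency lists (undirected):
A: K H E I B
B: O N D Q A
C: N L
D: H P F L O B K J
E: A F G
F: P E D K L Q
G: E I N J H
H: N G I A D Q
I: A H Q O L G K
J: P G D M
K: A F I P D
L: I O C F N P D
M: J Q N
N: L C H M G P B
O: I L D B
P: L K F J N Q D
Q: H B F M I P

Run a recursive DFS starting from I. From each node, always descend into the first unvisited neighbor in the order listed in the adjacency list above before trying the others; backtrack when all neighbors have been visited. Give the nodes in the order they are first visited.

I, A, K, F, P, L, O, D, H, N, C, M, J, G, E, Q, B

Visit I
I → A
A → K
K → F
F → P
P → L
L → O
O → D
D → H
H → N
N → C
N → M
M → J
J → G
G → E
M → Q
Q → B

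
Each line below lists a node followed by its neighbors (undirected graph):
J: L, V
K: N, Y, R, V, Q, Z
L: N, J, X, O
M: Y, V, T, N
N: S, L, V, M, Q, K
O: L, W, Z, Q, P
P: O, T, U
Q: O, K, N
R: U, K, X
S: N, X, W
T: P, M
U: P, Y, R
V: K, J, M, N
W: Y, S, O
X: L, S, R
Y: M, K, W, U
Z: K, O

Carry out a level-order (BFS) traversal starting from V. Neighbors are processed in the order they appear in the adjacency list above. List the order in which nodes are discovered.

V, K, J, M, N, Y, R, Q, Z, L, T, S, W, U, X, O, P

Visit V; enqueue K, J, M, N → queue [K, J, M, N]
Visit K; enqueue Y, R, Q, Z → queue [J, M, N, Y, R, Q, Z]
Visit J; enqueue L → queue [M, N, Y, R, Q, Z, L]
Visit M; enqueue T → queue [N, Y, R, Q, Z, L, T]
Visit N; enqueue S → queue [Y, R, Q, Z, L, T, S]
Visit Y; enqueue W, U → queue [R, Q, Z, L, T, S, W, U]
Visit R; enqueue X → queue [Q, Z, L, T, S, W, U, X]
Visit Q; enqueue O → queue [Z, L, T, S, W, U, X, O]
Visit Z → queue [L, T, S, W, U, X, O]
Visit L → queue [T, S, W, U, X, O]
Visit T; enqueue P → queue [S, W, U, X, O, P]
Visit S → queue [W, U, X, O, P]
Visit W → queue [U, X, O, P]
Visit U → queue [X, O, P]
Visit X → queue [O, P]
Visit O → queue [P]
Visit P → queue []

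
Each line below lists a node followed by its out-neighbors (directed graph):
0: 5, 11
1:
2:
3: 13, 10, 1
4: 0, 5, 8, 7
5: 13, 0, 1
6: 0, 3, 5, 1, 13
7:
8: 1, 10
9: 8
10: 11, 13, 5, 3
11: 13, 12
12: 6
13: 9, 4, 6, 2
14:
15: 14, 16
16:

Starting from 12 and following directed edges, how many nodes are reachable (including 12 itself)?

BFS from 12 visits: 12, 6, 0, 1, 3, 5, 13, 11, 10, 2, 4, 9, 7, 8
Reachable nodes: 14 of 17 total.

14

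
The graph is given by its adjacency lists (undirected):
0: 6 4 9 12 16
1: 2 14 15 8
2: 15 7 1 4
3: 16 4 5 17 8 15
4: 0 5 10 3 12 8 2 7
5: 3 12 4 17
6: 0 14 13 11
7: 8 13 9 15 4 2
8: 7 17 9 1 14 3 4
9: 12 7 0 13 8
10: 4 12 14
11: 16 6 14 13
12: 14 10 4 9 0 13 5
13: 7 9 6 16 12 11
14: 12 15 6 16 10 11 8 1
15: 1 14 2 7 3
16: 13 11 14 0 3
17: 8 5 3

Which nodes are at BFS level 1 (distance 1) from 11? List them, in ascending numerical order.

Level 0: 11
Level 1: 6, 13, 14, 16
Level 2: 0, 1, 3, 7, 8, 9, 10, 12, 15
Level 3: 2, 4, 5, 17

6, 13, 14, 16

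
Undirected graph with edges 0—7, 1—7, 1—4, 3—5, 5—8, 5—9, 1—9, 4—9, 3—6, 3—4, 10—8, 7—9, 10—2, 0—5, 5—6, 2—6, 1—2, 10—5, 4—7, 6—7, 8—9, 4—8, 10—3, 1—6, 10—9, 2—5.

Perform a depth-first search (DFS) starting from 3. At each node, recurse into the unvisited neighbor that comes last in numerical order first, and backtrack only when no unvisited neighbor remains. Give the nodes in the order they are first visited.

3 → 10 → 9 → 8 → 5 → 6 → 7 → 4 → 1 → 2 → 0

Visit 3
3 → 10
10 → 9
9 → 8
8 → 5
5 → 6
6 → 7
7 → 4
4 → 1
1 → 2
7 → 0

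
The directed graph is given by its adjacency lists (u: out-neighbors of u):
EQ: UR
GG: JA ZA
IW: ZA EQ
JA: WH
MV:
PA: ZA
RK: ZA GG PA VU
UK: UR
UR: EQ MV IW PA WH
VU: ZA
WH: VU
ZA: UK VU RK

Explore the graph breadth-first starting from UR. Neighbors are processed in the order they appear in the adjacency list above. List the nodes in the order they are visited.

Visit UR; enqueue EQ, MV, IW, PA, WH → queue [EQ, MV, IW, PA, WH]
Visit EQ → queue [MV, IW, PA, WH]
Visit MV → queue [IW, PA, WH]
Visit IW; enqueue ZA → queue [PA, WH, ZA]
Visit PA → queue [WH, ZA]
Visit WH; enqueue VU → queue [ZA, VU]
Visit ZA; enqueue UK, RK → queue [VU, UK, RK]
Visit VU → queue [UK, RK]
Visit UK → queue [RK]
Visit RK; enqueue GG → queue [GG]
Visit GG; enqueue JA → queue [JA]
Visit JA → queue []

UR, EQ, MV, IW, PA, WH, ZA, VU, UK, RK, GG, JA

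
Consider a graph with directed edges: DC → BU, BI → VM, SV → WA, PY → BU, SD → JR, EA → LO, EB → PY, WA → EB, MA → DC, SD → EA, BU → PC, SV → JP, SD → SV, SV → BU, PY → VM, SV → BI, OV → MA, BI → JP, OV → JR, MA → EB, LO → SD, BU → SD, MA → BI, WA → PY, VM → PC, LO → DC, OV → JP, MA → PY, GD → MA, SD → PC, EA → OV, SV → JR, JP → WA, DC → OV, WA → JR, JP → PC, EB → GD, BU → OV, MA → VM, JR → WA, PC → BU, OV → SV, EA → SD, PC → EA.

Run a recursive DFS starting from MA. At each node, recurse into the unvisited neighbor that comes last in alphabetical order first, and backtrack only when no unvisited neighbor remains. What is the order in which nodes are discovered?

Visit MA
MA → VM
VM → PC
PC → EA
EA → SD
SD → SV
SV → WA
WA → PY
PY → BU
BU → OV
OV → JR
OV → JP
WA → EB
EB → GD
SV → BI
EA → LO
LO → DC

MA -> VM -> PC -> EA -> SD -> SV -> WA -> PY -> BU -> OV -> JR -> JP -> EB -> GD -> BI -> LO -> DC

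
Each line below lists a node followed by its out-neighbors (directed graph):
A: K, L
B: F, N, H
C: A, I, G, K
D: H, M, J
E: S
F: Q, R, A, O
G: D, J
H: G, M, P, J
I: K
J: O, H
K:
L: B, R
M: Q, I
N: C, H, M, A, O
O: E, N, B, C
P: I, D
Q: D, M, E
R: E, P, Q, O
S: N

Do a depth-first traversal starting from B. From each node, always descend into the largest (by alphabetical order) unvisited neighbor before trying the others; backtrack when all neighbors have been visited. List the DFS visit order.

Visit B
B → N
N → O
O → E
E → S
O → C
C → K
C → I
C → G
G → J
J → H
H → P
P → D
D → M
M → Q
C → A
A → L
L → R
B → F

B, N, O, E, S, C, K, I, G, J, H, P, D, M, Q, A, L, R, F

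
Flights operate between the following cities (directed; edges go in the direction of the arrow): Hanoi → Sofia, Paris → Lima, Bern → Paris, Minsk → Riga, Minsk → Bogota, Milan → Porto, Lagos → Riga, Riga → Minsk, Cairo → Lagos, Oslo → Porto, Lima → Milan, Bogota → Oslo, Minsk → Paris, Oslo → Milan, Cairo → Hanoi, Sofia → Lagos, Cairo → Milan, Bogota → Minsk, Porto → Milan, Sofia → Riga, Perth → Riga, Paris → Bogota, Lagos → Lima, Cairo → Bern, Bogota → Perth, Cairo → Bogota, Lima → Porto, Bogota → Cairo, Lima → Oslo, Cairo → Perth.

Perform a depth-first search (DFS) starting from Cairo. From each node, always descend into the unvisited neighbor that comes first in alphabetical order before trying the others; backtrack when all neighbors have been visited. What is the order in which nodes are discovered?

Cairo → Bern → Paris → Bogota → Minsk → Riga → Oslo → Milan → Porto → Perth → Lima → Hanoi → Sofia → Lagos

Visit Cairo
Cairo → Bern
Bern → Paris
Paris → Bogota
Bogota → Minsk
Minsk → Riga
Bogota → Oslo
Oslo → Milan
Milan → Porto
Bogota → Perth
Paris → Lima
Cairo → Hanoi
Hanoi → Sofia
Sofia → Lagos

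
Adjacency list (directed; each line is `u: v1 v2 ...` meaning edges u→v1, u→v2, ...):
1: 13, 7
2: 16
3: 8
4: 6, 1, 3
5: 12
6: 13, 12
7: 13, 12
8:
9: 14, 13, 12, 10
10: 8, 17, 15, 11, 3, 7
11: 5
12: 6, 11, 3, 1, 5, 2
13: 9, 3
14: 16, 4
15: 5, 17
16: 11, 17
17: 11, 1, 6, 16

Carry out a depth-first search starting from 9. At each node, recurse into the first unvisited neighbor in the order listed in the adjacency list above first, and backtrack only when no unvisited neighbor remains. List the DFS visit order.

9, 14, 16, 11, 5, 12, 6, 13, 3, 8, 1, 7, 2, 17, 4, 10, 15

Visit 9
9 → 14
14 → 16
16 → 11
11 → 5
5 → 12
12 → 6
6 → 13
13 → 3
3 → 8
12 → 1
1 → 7
12 → 2
16 → 17
14 → 4
9 → 10
10 → 15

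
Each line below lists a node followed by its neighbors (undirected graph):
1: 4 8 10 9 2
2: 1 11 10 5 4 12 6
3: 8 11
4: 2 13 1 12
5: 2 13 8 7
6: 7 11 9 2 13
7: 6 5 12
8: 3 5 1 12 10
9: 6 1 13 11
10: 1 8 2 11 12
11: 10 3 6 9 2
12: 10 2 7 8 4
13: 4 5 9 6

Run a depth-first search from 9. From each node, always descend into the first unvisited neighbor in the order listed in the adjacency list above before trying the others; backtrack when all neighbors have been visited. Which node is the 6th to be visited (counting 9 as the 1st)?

Visit 9
9 → 6
6 → 7
7 → 5
5 → 2
2 → 1
1 → 4
4 → 13
4 → 12
12 → 10
10 → 8
8 → 3
3 → 11

Visit order: 9, 6, 7, 5, 2, 1, 4, 13, 12, 10, 8, 3, 11

1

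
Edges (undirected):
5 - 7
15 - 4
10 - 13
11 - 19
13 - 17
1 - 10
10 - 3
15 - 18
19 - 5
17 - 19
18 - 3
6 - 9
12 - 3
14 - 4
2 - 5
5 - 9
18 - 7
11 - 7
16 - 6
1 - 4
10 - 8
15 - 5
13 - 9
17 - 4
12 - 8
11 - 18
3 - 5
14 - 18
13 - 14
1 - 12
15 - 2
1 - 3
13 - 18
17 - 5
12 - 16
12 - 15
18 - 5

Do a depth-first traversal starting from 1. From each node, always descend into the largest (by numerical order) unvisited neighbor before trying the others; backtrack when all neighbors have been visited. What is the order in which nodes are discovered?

1, 12, 16, 6, 9, 13, 18, 15, 5, 19, 17, 4, 14, 11, 7, 3, 10, 8, 2

Visit 1
1 → 12
12 → 16
16 → 6
6 → 9
9 → 13
13 → 18
18 → 15
15 → 5
5 → 19
19 → 17
17 → 4
4 → 14
19 → 11
11 → 7
5 → 3
3 → 10
10 → 8
5 → 2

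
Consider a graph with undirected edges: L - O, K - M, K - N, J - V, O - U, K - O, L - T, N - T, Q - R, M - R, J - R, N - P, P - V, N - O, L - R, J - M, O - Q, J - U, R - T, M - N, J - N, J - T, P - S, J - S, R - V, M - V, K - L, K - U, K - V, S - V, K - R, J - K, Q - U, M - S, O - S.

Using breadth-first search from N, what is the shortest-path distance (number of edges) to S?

Level 0: N
Level 1: J, K, M, O, P, T
Level 2: L, Q, R, S, U, V
S first appears at level 2.

2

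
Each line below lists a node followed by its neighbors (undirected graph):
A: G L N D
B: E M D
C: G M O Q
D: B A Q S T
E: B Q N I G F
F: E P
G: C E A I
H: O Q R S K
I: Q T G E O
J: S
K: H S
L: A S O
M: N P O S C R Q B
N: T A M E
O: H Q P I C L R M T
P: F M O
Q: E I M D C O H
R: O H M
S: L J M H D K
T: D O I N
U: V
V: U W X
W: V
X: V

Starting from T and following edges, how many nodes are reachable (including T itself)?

20

BFS from T visits: T, D, O, I, N, B, A, Q, S, H, P, C, L, R, M, G, E, J, K, F
Reachable nodes: 20 of 24 total.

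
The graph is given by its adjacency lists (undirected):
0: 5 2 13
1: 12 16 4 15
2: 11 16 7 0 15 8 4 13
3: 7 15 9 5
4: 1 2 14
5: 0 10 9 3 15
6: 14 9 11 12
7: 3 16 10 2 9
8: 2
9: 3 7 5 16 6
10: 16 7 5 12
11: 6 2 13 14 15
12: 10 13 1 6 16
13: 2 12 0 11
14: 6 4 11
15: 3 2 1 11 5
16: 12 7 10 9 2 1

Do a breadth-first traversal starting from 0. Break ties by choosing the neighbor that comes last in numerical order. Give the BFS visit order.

0, 13, 5, 2, 12, 11, 15, 10, 9, 3, 16, 8, 7, 4, 6, 1, 14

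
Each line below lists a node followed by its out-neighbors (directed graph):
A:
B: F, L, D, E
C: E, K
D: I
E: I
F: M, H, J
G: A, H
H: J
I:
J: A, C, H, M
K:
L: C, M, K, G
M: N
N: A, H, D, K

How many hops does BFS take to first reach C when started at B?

Level 0: B
Level 1: D, E, F, L
Level 2: C, G, H, I, J, K, M
Level 3: A, N
C first appears at level 2.

2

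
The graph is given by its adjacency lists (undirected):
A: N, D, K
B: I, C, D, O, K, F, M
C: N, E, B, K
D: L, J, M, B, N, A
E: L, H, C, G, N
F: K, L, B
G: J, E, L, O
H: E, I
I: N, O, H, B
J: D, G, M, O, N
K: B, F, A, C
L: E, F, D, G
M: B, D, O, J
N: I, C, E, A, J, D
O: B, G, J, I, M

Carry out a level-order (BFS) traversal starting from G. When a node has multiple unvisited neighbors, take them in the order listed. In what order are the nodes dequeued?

G → J → E → L → O → D → M → N → H → C → F → B → I → A → K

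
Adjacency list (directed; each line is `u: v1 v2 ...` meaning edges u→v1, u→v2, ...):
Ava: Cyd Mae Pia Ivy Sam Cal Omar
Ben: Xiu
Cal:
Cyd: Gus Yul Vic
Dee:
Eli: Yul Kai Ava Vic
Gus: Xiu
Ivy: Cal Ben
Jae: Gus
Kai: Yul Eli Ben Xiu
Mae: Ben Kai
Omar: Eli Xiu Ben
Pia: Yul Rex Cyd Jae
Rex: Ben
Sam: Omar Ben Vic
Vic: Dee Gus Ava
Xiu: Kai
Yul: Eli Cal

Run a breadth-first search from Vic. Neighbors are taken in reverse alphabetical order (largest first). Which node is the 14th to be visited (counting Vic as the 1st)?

Ben

Visit Vic; enqueue Gus, Dee, Ava → queue [Gus, Dee, Ava]
Visit Gus; enqueue Xiu → queue [Dee, Ava, Xiu]
Visit Dee → queue [Ava, Xiu]
Visit Ava; enqueue Sam, Pia, Omar, Mae, Ivy, Cyd, Cal → queue [Xiu, Sam, Pia, Omar, Mae, Ivy, Cyd, Cal]
Visit Xiu; enqueue Kai → queue [Sam, Pia, Omar, Mae, Ivy, Cyd, Cal, Kai]
Visit Sam; enqueue Ben → queue [Pia, Omar, Mae, Ivy, Cyd, Cal, Kai, Ben]
Visit Pia; enqueue Yul, Rex, Jae → queue [Omar, Mae, Ivy, Cyd, Cal, Kai, Ben, Yul, Rex, Jae]
Visit Omar; enqueue Eli → queue [Mae, Ivy, Cyd, Cal, Kai, Ben, Yul, Rex, Jae, Eli]
Visit Mae → queue [Ivy, Cyd, Cal, Kai, Ben, Yul, Rex, Jae, Eli]
Visit Ivy → queue [Cyd, Cal, Kai, Ben, Yul, Rex, Jae, Eli]
Visit Cyd → queue [Cal, Kai, Ben, Yul, Rex, Jae, Eli]
Visit Cal → queue [Kai, Ben, Yul, Rex, Jae, Eli]
Visit Kai → queue [Ben, Yul, Rex, Jae, Eli]
Visit Ben → queue [Yul, Rex, Jae, Eli]
Visit Yul → queue [Rex, Jae, Eli]
Visit Rex → queue [Jae, Eli]
Visit Jae → queue [Eli]
Visit Eli → queue []

Visit order: Vic, Gus, Dee, Ava, Xiu, Sam, Pia, Omar, Mae, Ivy, Cyd, Cal, Kai, Ben, Yul, Rex, Jae, Eli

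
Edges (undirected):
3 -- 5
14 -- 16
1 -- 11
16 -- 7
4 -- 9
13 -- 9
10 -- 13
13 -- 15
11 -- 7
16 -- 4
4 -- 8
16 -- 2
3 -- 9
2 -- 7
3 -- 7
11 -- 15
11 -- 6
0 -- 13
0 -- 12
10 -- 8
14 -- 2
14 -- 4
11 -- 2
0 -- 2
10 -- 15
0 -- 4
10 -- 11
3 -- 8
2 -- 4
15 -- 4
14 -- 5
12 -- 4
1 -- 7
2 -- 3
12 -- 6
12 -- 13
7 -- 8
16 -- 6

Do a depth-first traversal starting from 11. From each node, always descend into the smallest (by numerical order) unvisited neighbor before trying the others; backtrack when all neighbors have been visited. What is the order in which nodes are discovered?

Visit 11
11 → 1
1 → 7
7 → 2
2 → 0
0 → 4
4 → 8
8 → 3
3 → 5
5 → 14
14 → 16
16 → 6
6 → 12
12 → 13
13 → 9
13 → 10
10 → 15

11 → 1 → 7 → 2 → 0 → 4 → 8 → 3 → 5 → 14 → 16 → 6 → 12 → 13 → 9 → 10 → 15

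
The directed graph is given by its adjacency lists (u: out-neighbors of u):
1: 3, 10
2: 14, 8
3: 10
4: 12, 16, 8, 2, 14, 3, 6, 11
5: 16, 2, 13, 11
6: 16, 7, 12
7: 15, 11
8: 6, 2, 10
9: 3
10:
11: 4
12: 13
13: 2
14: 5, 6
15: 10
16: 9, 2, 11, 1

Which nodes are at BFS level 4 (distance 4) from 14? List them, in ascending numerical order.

3, 10

Level 0: 14
Level 1: 5, 6
Level 2: 2, 7, 11, 12, 13, 16
Level 3: 1, 4, 8, 9, 15
Level 4: 3, 10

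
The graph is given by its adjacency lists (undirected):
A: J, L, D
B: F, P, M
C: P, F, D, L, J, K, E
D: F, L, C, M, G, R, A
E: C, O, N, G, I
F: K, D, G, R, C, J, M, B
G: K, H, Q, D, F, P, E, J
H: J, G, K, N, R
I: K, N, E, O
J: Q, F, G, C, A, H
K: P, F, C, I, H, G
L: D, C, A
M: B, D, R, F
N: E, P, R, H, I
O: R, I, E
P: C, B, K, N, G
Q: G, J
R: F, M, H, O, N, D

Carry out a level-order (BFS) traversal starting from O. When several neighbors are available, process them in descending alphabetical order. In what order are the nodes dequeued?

O, R, I, E, N, M, H, F, D, K, G, C, P, B, J, L, A, Q

Visit O; enqueue R, I, E → queue [R, I, E]
Visit R; enqueue N, M, H, F, D → queue [I, E, N, M, H, F, D]
Visit I; enqueue K → queue [E, N, M, H, F, D, K]
Visit E; enqueue G, C → queue [N, M, H, F, D, K, G, C]
Visit N; enqueue P → queue [M, H, F, D, K, G, C, P]
Visit M; enqueue B → queue [H, F, D, K, G, C, P, B]
Visit H; enqueue J → queue [F, D, K, G, C, P, B, J]
Visit F → queue [D, K, G, C, P, B, J]
Visit D; enqueue L, A → queue [K, G, C, P, B, J, L, A]
Visit K → queue [G, C, P, B, J, L, A]
Visit G; enqueue Q → queue [C, P, B, J, L, A, Q]
Visit C → queue [P, B, J, L, A, Q]
Visit P → queue [B, J, L, A, Q]
Visit B → queue [J, L, A, Q]
Visit J → queue [L, A, Q]
Visit L → queue [A, Q]
Visit A → queue [Q]
Visit Q → queue []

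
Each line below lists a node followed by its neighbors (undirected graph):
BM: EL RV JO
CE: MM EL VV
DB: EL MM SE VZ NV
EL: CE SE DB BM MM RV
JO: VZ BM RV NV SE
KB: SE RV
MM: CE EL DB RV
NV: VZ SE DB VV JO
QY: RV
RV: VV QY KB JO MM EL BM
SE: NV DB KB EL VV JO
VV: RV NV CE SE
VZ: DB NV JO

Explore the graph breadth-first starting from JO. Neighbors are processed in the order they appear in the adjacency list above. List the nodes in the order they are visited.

Visit JO; enqueue VZ, BM, RV, NV, SE → queue [VZ, BM, RV, NV, SE]
Visit VZ; enqueue DB → queue [BM, RV, NV, SE, DB]
Visit BM; enqueue EL → queue [RV, NV, SE, DB, EL]
Visit RV; enqueue VV, QY, KB, MM → queue [NV, SE, DB, EL, VV, QY, KB, MM]
Visit NV → queue [SE, DB, EL, VV, QY, KB, MM]
Visit SE → queue [DB, EL, VV, QY, KB, MM]
Visit DB → queue [EL, VV, QY, KB, MM]
Visit EL; enqueue CE → queue [VV, QY, KB, MM, CE]
Visit VV → queue [QY, KB, MM, CE]
Visit QY → queue [KB, MM, CE]
Visit KB → queue [MM, CE]
Visit MM → queue [CE]
Visit CE → queue []

JO → VZ → BM → RV → NV → SE → DB → EL → VV → QY → KB → MM → CE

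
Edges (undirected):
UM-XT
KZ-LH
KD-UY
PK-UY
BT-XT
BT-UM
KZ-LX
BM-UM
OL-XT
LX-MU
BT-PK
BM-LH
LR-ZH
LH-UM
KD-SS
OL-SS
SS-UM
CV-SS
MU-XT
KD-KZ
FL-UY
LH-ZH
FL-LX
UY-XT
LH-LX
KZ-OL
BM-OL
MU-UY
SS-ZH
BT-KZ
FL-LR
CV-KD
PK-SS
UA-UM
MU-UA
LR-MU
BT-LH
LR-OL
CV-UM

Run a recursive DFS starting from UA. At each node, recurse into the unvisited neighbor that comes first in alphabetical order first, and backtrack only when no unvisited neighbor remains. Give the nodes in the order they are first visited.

UA, MU, LR, FL, LX, KZ, BT, LH, BM, OL, SS, CV, KD, UY, PK, XT, UM, ZH

Visit UA
UA → MU
MU → LR
LR → FL
FL → LX
LX → KZ
KZ → BT
BT → LH
LH → BM
BM → OL
OL → SS
SS → CV
CV → KD
KD → UY
UY → PK
UY → XT
XT → UM
SS → ZH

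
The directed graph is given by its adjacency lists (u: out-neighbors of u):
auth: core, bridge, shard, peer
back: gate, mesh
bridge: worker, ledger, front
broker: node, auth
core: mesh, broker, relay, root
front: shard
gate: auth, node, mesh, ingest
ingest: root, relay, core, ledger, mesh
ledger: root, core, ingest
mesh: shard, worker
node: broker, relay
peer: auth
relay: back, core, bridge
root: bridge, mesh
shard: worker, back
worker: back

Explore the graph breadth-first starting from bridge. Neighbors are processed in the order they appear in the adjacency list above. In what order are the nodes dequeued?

Visit bridge; enqueue worker, ledger, front → queue [worker, ledger, front]
Visit worker; enqueue back → queue [ledger, front, back]
Visit ledger; enqueue root, core, ingest → queue [front, back, root, core, ingest]
Visit front; enqueue shard → queue [back, root, core, ingest, shard]
Visit back; enqueue gate, mesh → queue [root, core, ingest, shard, gate, mesh]
Visit root → queue [core, ingest, shard, gate, mesh]
Visit core; enqueue broker, relay → queue [ingest, shard, gate, mesh, broker, relay]
Visit ingest → queue [shard, gate, mesh, broker, relay]
Visit shard → queue [gate, mesh, broker, relay]
Visit gate; enqueue auth, node → queue [mesh, broker, relay, auth, node]
Visit mesh → queue [broker, relay, auth, node]
Visit broker → queue [relay, auth, node]
Visit relay → queue [auth, node]
Visit auth; enqueue peer → queue [node, peer]
Visit node → queue [peer]
Visit peer → queue []

bridge worker ledger front back root core ingest shard gate mesh broker relay auth node peer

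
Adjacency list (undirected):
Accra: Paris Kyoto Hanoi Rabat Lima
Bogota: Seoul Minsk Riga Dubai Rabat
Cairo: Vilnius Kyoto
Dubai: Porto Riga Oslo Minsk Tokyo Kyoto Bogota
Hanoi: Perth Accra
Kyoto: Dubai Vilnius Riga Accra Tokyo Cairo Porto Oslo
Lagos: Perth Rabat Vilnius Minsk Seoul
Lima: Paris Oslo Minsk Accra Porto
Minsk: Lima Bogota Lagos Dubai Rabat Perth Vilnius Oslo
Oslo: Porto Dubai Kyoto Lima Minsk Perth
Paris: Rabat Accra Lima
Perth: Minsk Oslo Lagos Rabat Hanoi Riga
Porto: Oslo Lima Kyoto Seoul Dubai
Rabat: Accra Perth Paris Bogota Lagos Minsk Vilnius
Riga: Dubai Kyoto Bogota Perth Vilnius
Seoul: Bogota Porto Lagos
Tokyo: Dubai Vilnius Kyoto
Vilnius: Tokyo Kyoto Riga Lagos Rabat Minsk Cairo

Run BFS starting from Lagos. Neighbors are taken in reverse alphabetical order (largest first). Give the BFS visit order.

Lagos, Vilnius, Seoul, Rabat, Perth, Minsk, Tokyo, Riga, Kyoto, Cairo, Porto, Bogota, Paris, Accra, Oslo, Hanoi, Lima, Dubai

Visit Lagos; enqueue Vilnius, Seoul, Rabat, Perth, Minsk → queue [Vilnius, Seoul, Rabat, Perth, Minsk]
Visit Vilnius; enqueue Tokyo, Riga, Kyoto, Cairo → queue [Seoul, Rabat, Perth, Minsk, Tokyo, Riga, Kyoto, Cairo]
Visit Seoul; enqueue Porto, Bogota → queue [Rabat, Perth, Minsk, Tokyo, Riga, Kyoto, Cairo, Porto, Bogota]
Visit Rabat; enqueue Paris, Accra → queue [Perth, Minsk, Tokyo, Riga, Kyoto, Cairo, Porto, Bogota, Paris, Accra]
Visit Perth; enqueue Oslo, Hanoi → queue [Minsk, Tokyo, Riga, Kyoto, Cairo, Porto, Bogota, Paris, Accra, Oslo, Hanoi]
Visit Minsk; enqueue Lima, Dubai → queue [Tokyo, Riga, Kyoto, Cairo, Porto, Bogota, Paris, Accra, Oslo, Hanoi, Lima, Dubai]
Visit Tokyo → queue [Riga, Kyoto, Cairo, Porto, Bogota, Paris, Accra, Oslo, Hanoi, Lima, Dubai]
Visit Riga → queue [Kyoto, Cairo, Porto, Bogota, Paris, Accra, Oslo, Hanoi, Lima, Dubai]
Visit Kyoto → queue [Cairo, Porto, Bogota, Paris, Accra, Oslo, Hanoi, Lima, Dubai]
Visit Cairo → queue [Porto, Bogota, Paris, Accra, Oslo, Hanoi, Lima, Dubai]
Visit Porto → queue [Bogota, Paris, Accra, Oslo, Hanoi, Lima, Dubai]
Visit Bogota → queue [Paris, Accra, Oslo, Hanoi, Lima, Dubai]
Visit Paris → queue [Accra, Oslo, Hanoi, Lima, Dubai]
Visit Accra → queue [Oslo, Hanoi, Lima, Dubai]
Visit Oslo → queue [Hanoi, Lima, Dubai]
Visit Hanoi → queue [Lima, Dubai]
Visit Lima → queue [Dubai]
Visit Dubai → queue []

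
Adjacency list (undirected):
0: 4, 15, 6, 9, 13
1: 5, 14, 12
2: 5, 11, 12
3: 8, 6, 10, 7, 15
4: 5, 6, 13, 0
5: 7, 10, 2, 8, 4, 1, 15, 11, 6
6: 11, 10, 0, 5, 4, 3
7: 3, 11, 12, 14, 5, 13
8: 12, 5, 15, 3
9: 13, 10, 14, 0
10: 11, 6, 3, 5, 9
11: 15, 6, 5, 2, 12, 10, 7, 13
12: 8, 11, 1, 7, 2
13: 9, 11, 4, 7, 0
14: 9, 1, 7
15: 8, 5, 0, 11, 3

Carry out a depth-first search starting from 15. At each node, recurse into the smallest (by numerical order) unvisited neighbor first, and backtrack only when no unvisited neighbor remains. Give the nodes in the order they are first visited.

15 -> 0 -> 4 -> 5 -> 1 -> 12 -> 2 -> 11 -> 6 -> 3 -> 7 -> 13 -> 9 -> 10 -> 14 -> 8

Visit 15
15 → 0
0 → 4
4 → 5
5 → 1
1 → 12
12 → 2
2 → 11
11 → 6
6 → 3
3 → 7
7 → 13
13 → 9
9 → 10
9 → 14
3 → 8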